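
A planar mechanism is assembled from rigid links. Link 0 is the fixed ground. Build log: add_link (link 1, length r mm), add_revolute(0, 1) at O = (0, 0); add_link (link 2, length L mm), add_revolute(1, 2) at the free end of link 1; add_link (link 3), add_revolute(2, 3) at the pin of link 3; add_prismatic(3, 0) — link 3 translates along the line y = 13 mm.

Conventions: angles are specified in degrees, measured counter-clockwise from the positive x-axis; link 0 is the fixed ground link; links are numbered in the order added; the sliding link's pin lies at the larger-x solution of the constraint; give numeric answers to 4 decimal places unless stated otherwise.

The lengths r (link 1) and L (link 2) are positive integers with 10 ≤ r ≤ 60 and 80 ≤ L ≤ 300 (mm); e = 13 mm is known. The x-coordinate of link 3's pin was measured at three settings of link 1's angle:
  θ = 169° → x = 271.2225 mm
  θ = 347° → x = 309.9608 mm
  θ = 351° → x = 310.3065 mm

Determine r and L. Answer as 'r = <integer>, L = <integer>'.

constraint per measurement: (x − r cos θ)² + (r sin θ − e)² = L²
subtracting the θ₁ and θ₂ equations cancels the r² and L² terms:
r = (x₁² − x₂²) / (2[(x₁cos θ₁ + e sin θ₁) − (x₂cos θ₂ + e sin θ₂)]) = 20.0000 → r = 20
L² = (x₁ − r cos θ₁)² + (r sin θ₁ − e)² = 84680.9990 → L = 291.0000 → L = 291
check at θ₃=351°: x = 310.3065 (printed 310.3065) ✓

r = 20, L = 291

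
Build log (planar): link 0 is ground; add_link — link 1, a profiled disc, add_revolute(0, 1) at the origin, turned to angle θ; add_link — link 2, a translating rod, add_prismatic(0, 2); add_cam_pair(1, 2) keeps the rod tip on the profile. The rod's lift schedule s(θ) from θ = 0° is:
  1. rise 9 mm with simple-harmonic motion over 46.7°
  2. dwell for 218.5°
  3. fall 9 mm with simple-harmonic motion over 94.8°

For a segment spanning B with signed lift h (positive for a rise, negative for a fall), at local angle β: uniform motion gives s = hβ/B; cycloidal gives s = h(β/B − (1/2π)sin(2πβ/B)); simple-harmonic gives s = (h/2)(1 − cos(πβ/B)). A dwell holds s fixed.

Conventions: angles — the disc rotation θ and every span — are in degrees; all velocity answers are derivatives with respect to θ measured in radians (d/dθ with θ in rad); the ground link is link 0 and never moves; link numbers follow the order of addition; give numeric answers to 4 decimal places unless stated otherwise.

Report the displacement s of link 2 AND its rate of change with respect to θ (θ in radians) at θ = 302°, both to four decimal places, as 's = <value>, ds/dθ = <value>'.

seg 1 [0°–46.7°] simple-harmonic, h=9: full span → s += 9 → s = 9.0000
seg 2 [46.7°–265.2°] dwell: s stays 9.0000
seg 3 [265.2°–360°] simple-harmonic, h=-9: θ=302° here. β=36.8, B=94.8. -9/2·(1 − cos(π·0.3882)) = -2.9516 → s = 6.0484
velocity in seg [265.2°–360°] (simple-harmonic), θ in radians: β = 36.8° = 0.6423 rad, B = 94.8° = 1.6546 rad; ds/dθ = (πh/(2B)) sin(πβ/B) = (π·(-9)/(2·1.6546)) sin(π·0.3882) = -8.022543 mm/rad

s = 6.0484, ds/dθ = -8.0225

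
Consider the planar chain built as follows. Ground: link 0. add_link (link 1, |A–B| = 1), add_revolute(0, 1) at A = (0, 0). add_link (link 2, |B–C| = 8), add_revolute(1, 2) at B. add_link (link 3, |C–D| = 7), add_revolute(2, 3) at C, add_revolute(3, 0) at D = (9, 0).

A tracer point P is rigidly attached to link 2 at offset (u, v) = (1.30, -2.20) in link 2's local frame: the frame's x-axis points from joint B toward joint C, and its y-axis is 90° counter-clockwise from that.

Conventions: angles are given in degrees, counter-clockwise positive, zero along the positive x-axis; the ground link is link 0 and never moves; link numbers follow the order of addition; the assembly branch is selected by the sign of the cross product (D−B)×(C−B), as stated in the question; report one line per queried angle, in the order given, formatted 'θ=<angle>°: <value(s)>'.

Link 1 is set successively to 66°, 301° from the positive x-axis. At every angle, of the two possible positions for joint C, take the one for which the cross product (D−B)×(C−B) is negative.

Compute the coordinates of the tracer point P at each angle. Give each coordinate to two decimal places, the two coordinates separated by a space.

A=(0,0), D=(9.00,0)
θ=66°: B = A + 1.00·(cos66°, sin66°) = (0.4067, 0.9135)
θ=66°: |BD| = 8.6417
θ=66°: circle(B,8.00) ∩ circle(D,7.00): a=5.1887, h=6.0891
θ=66°:   candidates: C₊=(6.2101,6.4200) cross=52.620; C₋=(4.9227,-5.6900) cross=-52.620
θ=66°:   branch - wants cross < 0 → take C=(4.9227,-5.6900) (cross=-52.620)
θ=66°: ex = (C−B)/|BC| = (0.5645,-0.8254); ey = (0.8254,0.5645)
θ=66°: P = B + 1.30·ex + -2.20·ey = (-0.6754,-1.4014)
θ=301°: B = A + 1.00·(cos301°, sin301°) = (0.5150, -0.8572)
θ=301°: |BD| = 8.5281
θ=301°: circle(B,8.00) ∩ circle(D,7.00): a=5.1435, h=6.1273
θ=301°:   candidates: C₊=(5.0166,5.7561) cross=52.255; C₋=(6.2484,-6.4365) cross=-52.255
θ=301°:   branch - wants cross < 0 → take C=(6.2484,-6.4365) (cross=-52.255)
θ=301°: ex = (C−B)/|BC| = (0.7167,-0.6974); ey = (0.6974,0.7167)
θ=301°: P = B + 1.30·ex + -2.20·ey = (-0.0876,-3.3405)

θ=66°: -0.68 -1.40
θ=301°: -0.09 -3.34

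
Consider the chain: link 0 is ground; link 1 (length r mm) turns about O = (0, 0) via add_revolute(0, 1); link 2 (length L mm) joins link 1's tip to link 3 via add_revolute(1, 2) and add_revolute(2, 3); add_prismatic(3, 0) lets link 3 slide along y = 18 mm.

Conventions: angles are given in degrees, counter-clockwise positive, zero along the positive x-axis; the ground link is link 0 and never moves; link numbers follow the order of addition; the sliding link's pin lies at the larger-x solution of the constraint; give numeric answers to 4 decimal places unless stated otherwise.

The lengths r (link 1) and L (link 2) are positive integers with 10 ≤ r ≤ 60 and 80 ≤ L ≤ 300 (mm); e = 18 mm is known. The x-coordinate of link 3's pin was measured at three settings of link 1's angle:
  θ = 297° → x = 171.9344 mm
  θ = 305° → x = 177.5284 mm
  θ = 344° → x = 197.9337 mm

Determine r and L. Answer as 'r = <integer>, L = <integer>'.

constraint per measurement: (x − r cos θ)² + (r sin θ − e)² = L²
subtracting the θ₁ and θ₂ equations cancels the r² and L² terms:
r = (x₁² − x₂²) / (2[(x₁cos θ₁ + e sin θ₁) − (x₂cos θ₂ + e sin θ₂)]) = 38.9998 → r = 39
L² = (x₁ − r cos θ₁)² + (r sin θ₁ − e)² = 26568.9975 → L = 163.0000 → L = 163
check at θ₃=344°: x = 197.9337 (printed 197.9337) ✓

r = 39, L = 163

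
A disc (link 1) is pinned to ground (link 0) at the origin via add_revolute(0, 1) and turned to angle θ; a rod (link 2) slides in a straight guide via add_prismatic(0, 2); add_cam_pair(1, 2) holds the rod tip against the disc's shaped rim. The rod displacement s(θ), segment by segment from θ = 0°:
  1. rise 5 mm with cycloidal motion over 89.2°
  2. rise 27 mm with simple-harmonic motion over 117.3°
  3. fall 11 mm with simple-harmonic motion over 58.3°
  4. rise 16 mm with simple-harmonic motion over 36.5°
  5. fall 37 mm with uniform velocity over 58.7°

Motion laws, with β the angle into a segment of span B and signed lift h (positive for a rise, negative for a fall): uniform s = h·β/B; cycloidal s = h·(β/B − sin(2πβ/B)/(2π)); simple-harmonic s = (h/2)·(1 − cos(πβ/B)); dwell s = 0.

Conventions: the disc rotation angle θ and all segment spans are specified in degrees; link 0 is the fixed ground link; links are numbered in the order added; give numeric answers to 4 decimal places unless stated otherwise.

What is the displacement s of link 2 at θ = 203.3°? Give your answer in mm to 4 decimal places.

segment 1 (0° to 89.2°, cycloidal, h = 5) is passed completely: s = 0.0000 + (5) = 5.0000
θ = 203.3° falls in segment 2 (89.2° to 206.5°, simple-harmonic, h = 27): β = 203.3 − 89.2 = 114.1°, B = 117.3°; Δs = 27/2·(1 − cos(π·0.9727)) = 26.9505; s = 5.0000 + 26.9505 = 31.9505

31.9505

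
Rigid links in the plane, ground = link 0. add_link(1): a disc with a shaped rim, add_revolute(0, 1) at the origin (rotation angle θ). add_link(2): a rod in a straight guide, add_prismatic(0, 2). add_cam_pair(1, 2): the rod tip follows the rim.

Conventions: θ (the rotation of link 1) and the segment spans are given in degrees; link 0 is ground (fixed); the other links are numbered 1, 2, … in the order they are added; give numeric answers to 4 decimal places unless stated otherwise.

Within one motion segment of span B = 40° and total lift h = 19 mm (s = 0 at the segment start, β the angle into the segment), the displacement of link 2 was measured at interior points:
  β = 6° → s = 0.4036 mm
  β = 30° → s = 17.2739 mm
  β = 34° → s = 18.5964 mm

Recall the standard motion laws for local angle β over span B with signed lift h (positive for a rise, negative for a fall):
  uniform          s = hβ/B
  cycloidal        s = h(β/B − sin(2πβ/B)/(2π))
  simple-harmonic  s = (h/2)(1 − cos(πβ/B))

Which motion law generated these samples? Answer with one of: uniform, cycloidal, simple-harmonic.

candidates at β/B = r: uniform s = h·r (linear in β); cycloidal s = h·(r − sin(2πr)/(2π)); simple-harmonic s = (h/2)(1 − cos(πr))
β=6°: printed 0.4036 | uniform 2.8500, cycloidal 0.4036, simple-harmonic 1.0354
β=30°: printed 17.2739 | uniform 14.2500, cycloidal 17.2739, simple-harmonic 16.2175
β=34°: printed 18.5964 | uniform 16.1500, cycloidal 18.5964, simple-harmonic 17.9646
only one law matches every sample → cycloidal

cycloidal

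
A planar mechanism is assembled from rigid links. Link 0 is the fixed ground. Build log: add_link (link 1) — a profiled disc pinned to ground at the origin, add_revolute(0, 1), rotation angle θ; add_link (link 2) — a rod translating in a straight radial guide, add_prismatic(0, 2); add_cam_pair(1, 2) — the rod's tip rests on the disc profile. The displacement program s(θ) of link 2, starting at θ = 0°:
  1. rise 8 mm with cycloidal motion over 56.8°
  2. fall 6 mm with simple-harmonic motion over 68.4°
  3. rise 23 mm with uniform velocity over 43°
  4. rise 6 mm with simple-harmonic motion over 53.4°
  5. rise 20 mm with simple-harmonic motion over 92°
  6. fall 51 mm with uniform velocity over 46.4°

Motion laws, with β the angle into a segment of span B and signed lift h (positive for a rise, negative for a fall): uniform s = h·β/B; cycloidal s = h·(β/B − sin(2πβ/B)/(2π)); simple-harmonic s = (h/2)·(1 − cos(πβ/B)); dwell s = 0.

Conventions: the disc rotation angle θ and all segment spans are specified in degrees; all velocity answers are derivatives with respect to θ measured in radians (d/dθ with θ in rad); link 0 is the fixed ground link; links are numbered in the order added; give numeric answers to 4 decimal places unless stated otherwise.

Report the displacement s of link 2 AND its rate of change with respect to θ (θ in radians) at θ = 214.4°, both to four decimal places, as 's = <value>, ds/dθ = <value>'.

seg 1 [0°–56.8°] cycloidal, h=8: full span → s += 8 → s = 8.0000
seg 2 [56.8°–125.2°] simple-harmonic, h=-6: full span → s += -6 → s = 2.0000
seg 3 [125.2°–168.2°] uniform, h=23: full span → s += 23 → s = 25.0000
seg 4 [168.2°–221.6°] simple-harmonic, h=6: θ=214.4° here. β=46.2, B=53.4. 6/2·(1 − cos(π·0.8652)) = 5.7349 → s = 30.7349
velocity in seg [168.2°–221.6°] (simple-harmonic), θ in radians: β = 46.2° = 0.8063 rad, B = 53.4° = 0.9320 rad; ds/dθ = (πh/(2B)) sin(πβ/B) = (π·6/(2·0.9320)) sin(π·0.8652) = 4.156501 mm/rad

s = 30.7349, ds/dθ = 4.1565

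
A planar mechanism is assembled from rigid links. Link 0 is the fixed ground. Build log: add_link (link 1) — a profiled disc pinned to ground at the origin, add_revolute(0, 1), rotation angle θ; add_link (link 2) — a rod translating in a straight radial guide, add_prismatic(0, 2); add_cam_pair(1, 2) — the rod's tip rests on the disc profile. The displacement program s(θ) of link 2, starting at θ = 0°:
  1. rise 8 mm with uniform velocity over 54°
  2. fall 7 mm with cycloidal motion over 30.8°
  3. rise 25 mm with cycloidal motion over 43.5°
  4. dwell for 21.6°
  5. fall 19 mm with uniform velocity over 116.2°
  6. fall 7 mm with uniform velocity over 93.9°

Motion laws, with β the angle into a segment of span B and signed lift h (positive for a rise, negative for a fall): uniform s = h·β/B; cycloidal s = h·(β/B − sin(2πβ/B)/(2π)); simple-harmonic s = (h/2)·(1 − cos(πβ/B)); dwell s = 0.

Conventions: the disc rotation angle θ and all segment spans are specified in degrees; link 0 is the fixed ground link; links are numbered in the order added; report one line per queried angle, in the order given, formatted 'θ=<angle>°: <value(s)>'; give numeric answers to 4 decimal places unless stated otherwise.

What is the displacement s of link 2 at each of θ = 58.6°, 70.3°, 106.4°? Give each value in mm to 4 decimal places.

seg 1 [0°–54°] uniform, h=8: full span → s += 8 → s = 8.0000
seg 2 [54°–84.8°] cycloidal, h=-7: θ=58.6° here. β=4.6, B=30.8. -7·(0.1494 − sin(2π·0.1494)/(2π)) = -0.1468 → s = 7.8532
seg 2 [54°–84.8°] cycloidal, h=-7: θ=70.3° here. β=16.3, B=30.8. -7·(0.5292 − sin(2π·0.5292)/(2π)) = -3.9079 → s = 4.0921
seg 2 [54°–84.8°] cycloidal, h=-7: full span → s += -7 → s = 1.0000
seg 3 [84.8°–128.3°] cycloidal, h=25: θ=106.4° here. β=21.6, B=43.5. 25·(0.4966 − sin(2π·0.4966)/(2π)) = 12.3276 → s = 13.3276

θ=58.6°: 7.8532
θ=70.3°: 4.0921
θ=106.4°: 13.3276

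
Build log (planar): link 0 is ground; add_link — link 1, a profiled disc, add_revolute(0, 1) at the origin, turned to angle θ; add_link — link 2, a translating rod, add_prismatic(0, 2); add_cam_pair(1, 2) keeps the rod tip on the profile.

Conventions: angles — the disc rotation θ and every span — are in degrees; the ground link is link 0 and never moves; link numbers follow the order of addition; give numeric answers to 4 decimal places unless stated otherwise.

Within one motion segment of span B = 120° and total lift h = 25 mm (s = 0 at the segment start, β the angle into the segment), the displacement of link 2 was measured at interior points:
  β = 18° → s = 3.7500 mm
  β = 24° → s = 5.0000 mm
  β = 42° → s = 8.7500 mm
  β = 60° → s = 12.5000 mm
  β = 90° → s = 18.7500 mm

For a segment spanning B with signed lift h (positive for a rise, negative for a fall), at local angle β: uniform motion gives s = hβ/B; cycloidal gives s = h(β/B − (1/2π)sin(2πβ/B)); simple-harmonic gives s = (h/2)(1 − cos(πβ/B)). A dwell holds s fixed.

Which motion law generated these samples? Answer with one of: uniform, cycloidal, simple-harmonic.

candidates at β/B = r: uniform s = h·r (linear in β); cycloidal s = h·(r − sin(2πr)/(2π)); simple-harmonic s = (h/2)(1 − cos(πr))
β=18°: printed 3.7500 | uniform 3.7500, cycloidal 0.5310, simple-harmonic 1.3624
β=24°: printed 5.0000 | uniform 5.0000, cycloidal 1.2159, simple-harmonic 2.3873
β=42°: printed 8.7500 | uniform 8.7500, cycloidal 5.5310, simple-harmonic 6.8251
β=60°: printed 12.5000 | uniform 12.5000, cycloidal 12.5000, simple-harmonic 12.5000
β=90°: printed 18.7500 | uniform 18.7500, cycloidal 22.7289, simple-harmonic 21.3388
only one law matches every sample → uniform

uniform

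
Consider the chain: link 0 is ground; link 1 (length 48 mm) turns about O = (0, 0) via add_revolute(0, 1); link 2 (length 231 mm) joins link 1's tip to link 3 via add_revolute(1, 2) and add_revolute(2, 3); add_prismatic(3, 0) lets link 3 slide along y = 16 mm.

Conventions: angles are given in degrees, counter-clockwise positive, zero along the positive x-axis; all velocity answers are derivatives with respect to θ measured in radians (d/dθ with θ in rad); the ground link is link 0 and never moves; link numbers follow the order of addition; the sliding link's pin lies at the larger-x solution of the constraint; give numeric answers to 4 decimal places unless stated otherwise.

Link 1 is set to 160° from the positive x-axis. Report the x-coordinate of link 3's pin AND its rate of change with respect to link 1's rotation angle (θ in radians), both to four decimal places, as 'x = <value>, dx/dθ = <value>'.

geometry: r = 48 mm, L = 231 mm, e = 16 mm
crank pin P = (r cos θ, r sin θ) = (-45.105246, 16.416967)
h = r sin θ − e = 16.416967 − 16 = 0.416967
x = r cos θ + √(L² − h²) = -45.105246 + 230.999624 = 185.894378
dx/dθ = −r sin θ − h·r cos θ/√(L² − h²) (θ in radians; h = 0.416967) = -16.335549

x = 185.8944, dx/dθ = -16.3355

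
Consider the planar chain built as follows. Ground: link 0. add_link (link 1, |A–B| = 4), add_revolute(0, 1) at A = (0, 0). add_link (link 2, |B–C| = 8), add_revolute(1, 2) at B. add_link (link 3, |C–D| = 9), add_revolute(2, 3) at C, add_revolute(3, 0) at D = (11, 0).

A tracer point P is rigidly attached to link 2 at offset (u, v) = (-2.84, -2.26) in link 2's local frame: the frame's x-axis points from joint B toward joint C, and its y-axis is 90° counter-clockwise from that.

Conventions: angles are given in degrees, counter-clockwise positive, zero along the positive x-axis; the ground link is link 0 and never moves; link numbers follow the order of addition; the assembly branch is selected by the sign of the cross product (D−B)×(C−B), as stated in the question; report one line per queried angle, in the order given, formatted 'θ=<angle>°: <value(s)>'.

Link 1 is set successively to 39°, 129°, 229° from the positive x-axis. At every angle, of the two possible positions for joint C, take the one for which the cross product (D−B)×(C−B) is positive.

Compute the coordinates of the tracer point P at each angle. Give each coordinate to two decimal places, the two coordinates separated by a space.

A=(0,0), D=(11.00,0)
θ=39°: B = A + 4.00·(cos39°, sin39°) = (3.1086, 2.5173)
θ=39°: |BD| = 8.2832
θ=39°: circle(B,8.00) ∩ circle(D,9.00): a=3.1154, h=7.3685
θ=39°:   candidates: C₊=(8.3159,8.5905) cross=61.034; C₋=(3.8374,-5.4495) cross=-61.034
θ=39°:   branch + wants cross > 0 → take C=(8.3159,8.5905) (cross=61.034)
θ=39°: ex = (C−B)/|BC| = (0.6509,0.7591); ey = (-0.7591,0.6509)
θ=39°: P = B + -2.84·ex + -2.26·ey = (2.9756,-1.1098)
θ=129°: B = A + 4.00·(cos129°, sin129°) = (-2.5173, 3.1086)
θ=129°: |BD| = 13.8701
θ=129°: circle(B,8.00) ∩ circle(D,9.00): a=6.3222, h=4.9020
θ=129°:   candidates: C₊=(4.7428,6.4689) cross=67.991; C₋=(2.5455,-3.0856) cross=-67.991
θ=129°:   branch + wants cross > 0 → take C=(4.7428,6.4689) (cross=67.991)
θ=129°: ex = (C−B)/|BC| = (0.9075,0.4200); ey = (-0.4200,0.9075)
θ=129°: P = B + -2.84·ex + -2.26·ey = (-4.1453,-0.1353)
θ=229°: B = A + 4.00·(cos229°, sin229°) = (-2.6242, -3.0188)
θ=229°: |BD| = 13.9547
θ=229°: circle(B,8.00) ∩ circle(D,9.00): a=6.3682, h=4.8421
θ=229°:   candidates: C₊=(2.5457,3.0862) cross=67.570; C₋=(4.6407,-6.3686) cross=-67.570
θ=229°:   branch + wants cross > 0 → take C=(2.5457,3.0862) (cross=67.570)
θ=229°: ex = (C−B)/|BC| = (0.6462,0.7631); ey = (-0.7631,0.6462)
θ=229°: P = B + -2.84·ex + -2.26·ey = (-2.7349,-6.6466)

θ=39°: 2.98 -1.11
θ=129°: -4.15 -0.14
θ=229°: -2.73 -6.65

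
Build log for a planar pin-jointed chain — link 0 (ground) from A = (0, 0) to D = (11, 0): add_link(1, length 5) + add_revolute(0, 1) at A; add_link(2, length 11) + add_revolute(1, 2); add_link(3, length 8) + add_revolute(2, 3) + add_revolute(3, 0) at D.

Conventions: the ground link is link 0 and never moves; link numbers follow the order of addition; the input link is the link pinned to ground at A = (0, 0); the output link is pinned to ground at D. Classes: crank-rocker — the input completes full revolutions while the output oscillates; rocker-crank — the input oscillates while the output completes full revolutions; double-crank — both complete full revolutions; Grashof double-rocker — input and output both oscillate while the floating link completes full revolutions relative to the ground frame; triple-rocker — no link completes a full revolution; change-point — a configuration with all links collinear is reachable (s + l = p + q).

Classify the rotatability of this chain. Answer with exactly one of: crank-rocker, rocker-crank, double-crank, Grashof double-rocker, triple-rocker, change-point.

lengths: ground=11, input=5, coupler=11, output=8
sorted: s=5 (shortest), l=11 (longest), p+q=19
s + l = 16 vs p + q = 19
s + l < p + q (Grashof) with shortest = input link → crank-rocker

crank-rocker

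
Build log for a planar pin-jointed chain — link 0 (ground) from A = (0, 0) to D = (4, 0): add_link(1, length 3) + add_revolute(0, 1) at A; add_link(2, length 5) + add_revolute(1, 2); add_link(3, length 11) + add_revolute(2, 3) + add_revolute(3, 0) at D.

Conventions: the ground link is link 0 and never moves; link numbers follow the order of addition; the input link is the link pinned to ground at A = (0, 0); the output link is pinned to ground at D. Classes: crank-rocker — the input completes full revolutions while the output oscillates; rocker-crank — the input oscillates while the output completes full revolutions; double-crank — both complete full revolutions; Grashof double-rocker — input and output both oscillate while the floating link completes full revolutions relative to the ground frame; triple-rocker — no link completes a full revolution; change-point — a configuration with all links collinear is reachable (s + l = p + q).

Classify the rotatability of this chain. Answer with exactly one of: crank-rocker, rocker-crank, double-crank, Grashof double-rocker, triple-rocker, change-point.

lengths: ground=4, input=3, coupler=5, output=11
sorted: s=3 (shortest), l=11 (longest), p+q=9
s + l = 14 vs p + q = 9
s + l > p + q → non-Grashof → no link fully rotates → triple-rocker

triple-rocker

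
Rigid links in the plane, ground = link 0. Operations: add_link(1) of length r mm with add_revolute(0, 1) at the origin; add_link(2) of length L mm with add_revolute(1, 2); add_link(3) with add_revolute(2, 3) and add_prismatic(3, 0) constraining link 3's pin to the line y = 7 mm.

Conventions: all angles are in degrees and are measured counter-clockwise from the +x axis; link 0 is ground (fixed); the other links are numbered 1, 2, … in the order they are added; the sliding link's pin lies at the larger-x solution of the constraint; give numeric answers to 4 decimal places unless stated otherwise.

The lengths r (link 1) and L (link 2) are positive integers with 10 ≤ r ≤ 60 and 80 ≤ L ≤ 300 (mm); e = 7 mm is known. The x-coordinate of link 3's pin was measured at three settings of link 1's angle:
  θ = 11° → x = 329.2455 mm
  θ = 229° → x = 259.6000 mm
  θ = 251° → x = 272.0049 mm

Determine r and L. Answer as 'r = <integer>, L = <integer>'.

constraint per measurement: (x − r cos θ)² + (r sin θ − e)² = L²
subtracting the θ₁ and θ₂ equations cancels the r² and L² terms:
r = (x₁² − x₂²) / (2[(x₁cos θ₁ + e sin θ₁) − (x₂cos θ₂ + e sin θ₂)]) = 41.0000 → r = 41
L² = (x₁ − r cos θ₁)² + (r sin θ₁ − e)² = 83520.9756 → L = 289.0000 → L = 289
check at θ₃=251°: x = 272.0049 (printed 272.0049) ✓

r = 41, L = 289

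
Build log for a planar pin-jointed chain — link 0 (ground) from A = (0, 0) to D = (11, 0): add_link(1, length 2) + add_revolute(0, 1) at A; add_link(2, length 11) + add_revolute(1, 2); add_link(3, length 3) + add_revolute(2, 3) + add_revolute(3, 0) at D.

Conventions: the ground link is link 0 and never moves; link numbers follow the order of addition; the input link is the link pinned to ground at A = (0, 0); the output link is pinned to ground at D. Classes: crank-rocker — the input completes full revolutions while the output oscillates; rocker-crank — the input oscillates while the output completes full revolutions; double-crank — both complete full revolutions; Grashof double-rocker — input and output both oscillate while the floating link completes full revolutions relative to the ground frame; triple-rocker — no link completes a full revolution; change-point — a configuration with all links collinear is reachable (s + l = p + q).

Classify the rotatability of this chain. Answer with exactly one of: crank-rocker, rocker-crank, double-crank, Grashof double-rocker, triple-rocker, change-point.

lengths: ground=11, input=2, coupler=11, output=3
sorted: s=2 (shortest), l=11 (longest), p+q=14
s + l = 13 vs p + q = 14
s + l < p + q (Grashof) with shortest = input link → crank-rocker

crank-rocker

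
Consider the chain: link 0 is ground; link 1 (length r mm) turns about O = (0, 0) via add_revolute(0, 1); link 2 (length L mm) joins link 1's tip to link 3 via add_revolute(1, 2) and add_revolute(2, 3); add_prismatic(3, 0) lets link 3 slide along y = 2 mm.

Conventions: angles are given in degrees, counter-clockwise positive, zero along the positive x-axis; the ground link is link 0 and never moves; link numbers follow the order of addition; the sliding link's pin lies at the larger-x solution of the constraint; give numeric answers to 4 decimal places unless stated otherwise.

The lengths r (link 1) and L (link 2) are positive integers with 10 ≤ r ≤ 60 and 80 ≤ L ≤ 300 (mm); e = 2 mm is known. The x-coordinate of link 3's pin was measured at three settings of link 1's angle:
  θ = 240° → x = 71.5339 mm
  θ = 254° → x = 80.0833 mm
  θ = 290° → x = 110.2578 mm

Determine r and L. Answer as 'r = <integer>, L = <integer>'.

constraint per measurement: (x − r cos θ)² + (r sin θ − e)² = L²
subtracting the θ₁ and θ₂ equations cancels the r² and L² terms:
r = (x₁² − x₂²) / (2[(x₁cos θ₁ + e sin θ₁) − (x₂cos θ₂ + e sin θ₂)]) = 47.9998 → r = 48
L² = (x₁ − r cos θ₁)² + (r sin θ₁ − e)² = 11025.0029 → L = 105.0000 → L = 105
check at θ₃=290°: x = 110.2578 (printed 110.2578) ✓

r = 48, L = 105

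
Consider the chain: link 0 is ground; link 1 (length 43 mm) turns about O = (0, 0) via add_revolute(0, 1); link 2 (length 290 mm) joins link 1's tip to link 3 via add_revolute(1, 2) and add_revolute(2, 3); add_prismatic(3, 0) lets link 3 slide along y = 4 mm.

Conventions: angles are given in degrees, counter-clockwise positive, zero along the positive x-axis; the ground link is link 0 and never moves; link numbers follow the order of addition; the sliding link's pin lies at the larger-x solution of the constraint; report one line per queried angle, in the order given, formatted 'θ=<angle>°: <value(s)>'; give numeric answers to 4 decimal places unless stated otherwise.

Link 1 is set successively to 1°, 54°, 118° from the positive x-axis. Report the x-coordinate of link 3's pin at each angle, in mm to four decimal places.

geometry: r = 43 mm, L = 290 mm, e = 4 mm
θ=1°: crank pin P = (r cos θ, r sin θ) = (42.993451, 0.750453)
θ=1°: h = r sin θ − e = 0.750453 − 4 = -3.249547
θ=1°: x = r cos θ + √(L² − h²) = 42.993451 + 289.981793 = 332.975244
θ=54°: crank pin P = (r cos θ, r sin θ) = (25.274766, 34.787731)
θ=54°: h = r sin θ − e = 34.787731 − 4 = 30.787731
θ=54°: x = r cos θ + √(L² − h²) = 25.274766 + 288.361086 = 313.635851
θ=118°: crank pin P = (r cos θ, r sin θ) = (-20.187277, 37.966746)
θ=118°: h = r sin θ − e = 37.966746 − 4 = 33.966746
θ=118°: x = r cos θ + √(L² − h²) = -20.187277 + 288.003924 = 267.816647

θ=1°: 332.9752
θ=54°: 313.6359
θ=118°: 267.8166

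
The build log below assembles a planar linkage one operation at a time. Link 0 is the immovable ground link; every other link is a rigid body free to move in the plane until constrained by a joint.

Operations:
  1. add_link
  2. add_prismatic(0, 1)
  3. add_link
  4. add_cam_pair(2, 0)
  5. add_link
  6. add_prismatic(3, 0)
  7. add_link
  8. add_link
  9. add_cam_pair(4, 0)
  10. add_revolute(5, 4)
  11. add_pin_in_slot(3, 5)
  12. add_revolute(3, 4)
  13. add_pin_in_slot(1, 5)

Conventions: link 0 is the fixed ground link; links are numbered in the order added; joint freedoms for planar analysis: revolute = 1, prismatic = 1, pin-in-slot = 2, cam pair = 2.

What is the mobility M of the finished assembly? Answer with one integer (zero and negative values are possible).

link 0 = ground. State L|J1|J2 = 1|0|0
+link1  2|0|0
P(0,1) f=1→J1  2|1|0
+link2  3|1|0
C(2,0) f=2→J2  3|1|1
+link3  4|1|1
P(3,0) f=1→J1  4|2|1
+link4  5|2|1
+link5  6|2|1
C(4,0) f=2→J2  6|2|2
R(5,4) f=1→J1  6|3|2
PS(3,5) f=2→J2  6|3|3
R(3,4) f=1→J1  6|4|3
PS(1,5) f=2→J2  6|4|4
M = 3(6−1)−2·4−4 = 15−8−4 = 3

M = 3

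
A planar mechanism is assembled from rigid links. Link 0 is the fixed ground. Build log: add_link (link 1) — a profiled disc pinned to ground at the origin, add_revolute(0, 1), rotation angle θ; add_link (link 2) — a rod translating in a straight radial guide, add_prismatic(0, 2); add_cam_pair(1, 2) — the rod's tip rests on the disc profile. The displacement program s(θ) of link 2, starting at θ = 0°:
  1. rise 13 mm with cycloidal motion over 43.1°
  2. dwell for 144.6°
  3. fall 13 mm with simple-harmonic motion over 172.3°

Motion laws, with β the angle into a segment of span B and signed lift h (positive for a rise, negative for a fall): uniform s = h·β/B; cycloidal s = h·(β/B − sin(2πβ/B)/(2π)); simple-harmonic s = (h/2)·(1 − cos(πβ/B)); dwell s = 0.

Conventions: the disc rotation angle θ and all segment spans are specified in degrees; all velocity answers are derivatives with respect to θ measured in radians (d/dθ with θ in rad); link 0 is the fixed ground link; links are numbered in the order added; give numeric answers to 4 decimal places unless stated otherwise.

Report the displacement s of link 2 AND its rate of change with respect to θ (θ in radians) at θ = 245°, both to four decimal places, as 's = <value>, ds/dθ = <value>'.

seg 1 [0°–43.1°] cycloidal, h=13: full span → s += 13 → s = 13.0000
seg 2 [43.1°–187.7°] dwell: s stays 13.0000
seg 3 [187.7°–360°] simple-harmonic, h=-13: θ=245° here. β=57.3, B=172.3. -13/2·(1 − cos(π·0.3326)) = -3.2363 → s = 9.7637
velocity in seg [187.7°–360°] (simple-harmonic), θ in radians: β = 57.3° = 1.0001 rad, B = 172.3° = 3.0072 rad; ds/dθ = (πh/(2B)) sin(πβ/B) = (π·(-13)/(2·3.0072)) sin(π·0.3326) = -5.872458 mm/rad

s = 9.7637, ds/dθ = -5.8725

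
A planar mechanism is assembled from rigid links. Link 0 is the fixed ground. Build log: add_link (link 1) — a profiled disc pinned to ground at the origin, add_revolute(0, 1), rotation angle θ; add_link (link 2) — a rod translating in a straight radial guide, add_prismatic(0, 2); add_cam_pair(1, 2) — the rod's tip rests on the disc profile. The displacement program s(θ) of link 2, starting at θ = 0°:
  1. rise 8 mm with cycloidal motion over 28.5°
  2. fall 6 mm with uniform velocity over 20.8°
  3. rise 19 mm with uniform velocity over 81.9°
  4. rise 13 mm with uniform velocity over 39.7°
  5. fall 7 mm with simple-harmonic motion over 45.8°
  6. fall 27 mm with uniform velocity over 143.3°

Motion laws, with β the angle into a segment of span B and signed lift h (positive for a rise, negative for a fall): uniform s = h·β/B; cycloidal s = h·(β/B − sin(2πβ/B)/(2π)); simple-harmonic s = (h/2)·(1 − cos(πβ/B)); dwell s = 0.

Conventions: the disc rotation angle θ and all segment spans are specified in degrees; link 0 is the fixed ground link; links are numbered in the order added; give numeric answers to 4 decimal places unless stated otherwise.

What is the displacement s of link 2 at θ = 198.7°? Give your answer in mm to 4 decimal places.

seg 1 [0°–28.5°] cycloidal, h=8: full span → s += 8 → s = 8.0000
seg 2 [28.5°–49.3°] uniform, h=-6: full span → s += -6 → s = 2.0000
seg 3 [49.3°–131.2°] uniform, h=19: full span → s += 19 → s = 21.0000
seg 4 [131.2°–170.9°] uniform, h=13: full span → s += 13 → s = 34.0000
seg 5 [170.9°–216.7°] simple-harmonic, h=-7: θ=198.7° here. β=27.8, B=45.8. -7/2·(1 − cos(π·0.6070)) = -4.6544 → s = 29.3456

29.3456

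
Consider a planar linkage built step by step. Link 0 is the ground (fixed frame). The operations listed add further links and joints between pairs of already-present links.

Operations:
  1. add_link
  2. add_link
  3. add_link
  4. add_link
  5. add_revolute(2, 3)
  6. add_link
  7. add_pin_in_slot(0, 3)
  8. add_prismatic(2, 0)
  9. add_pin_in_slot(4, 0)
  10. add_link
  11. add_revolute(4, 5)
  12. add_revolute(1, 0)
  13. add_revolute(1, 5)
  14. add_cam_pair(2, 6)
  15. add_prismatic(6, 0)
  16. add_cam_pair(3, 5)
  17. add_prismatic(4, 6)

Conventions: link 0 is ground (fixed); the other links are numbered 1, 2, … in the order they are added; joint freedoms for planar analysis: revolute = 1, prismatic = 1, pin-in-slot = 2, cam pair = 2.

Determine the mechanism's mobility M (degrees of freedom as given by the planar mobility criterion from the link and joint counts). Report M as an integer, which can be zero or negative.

ground; <1,0,0>
#1 <2,0,0>
#2 <3,0,0>
#3 <4,0,0>
#4 <5,0,0>
R:2↔3 J1 <5,1,0>
#5 <6,1,0>
PS:0↔3 J2 <6,1,1>
P:2↔0 J1 <6,2,1>
PS:4↔0 J2 <6,2,2>
#6 <7,2,2>
R:4↔5 J1 <7,3,2>
R:1↔0 J1 <7,4,2>
R:1↔5 J1 <7,5,2>
C:2↔6 J2 <7,5,3>
P:6↔0 J1 <7,6,3>
C:3↔5 J2 <7,6,4>
P:4↔6 J1 <7,7,4>
3×6 − 2×7 − 1×4 = 0

M = 0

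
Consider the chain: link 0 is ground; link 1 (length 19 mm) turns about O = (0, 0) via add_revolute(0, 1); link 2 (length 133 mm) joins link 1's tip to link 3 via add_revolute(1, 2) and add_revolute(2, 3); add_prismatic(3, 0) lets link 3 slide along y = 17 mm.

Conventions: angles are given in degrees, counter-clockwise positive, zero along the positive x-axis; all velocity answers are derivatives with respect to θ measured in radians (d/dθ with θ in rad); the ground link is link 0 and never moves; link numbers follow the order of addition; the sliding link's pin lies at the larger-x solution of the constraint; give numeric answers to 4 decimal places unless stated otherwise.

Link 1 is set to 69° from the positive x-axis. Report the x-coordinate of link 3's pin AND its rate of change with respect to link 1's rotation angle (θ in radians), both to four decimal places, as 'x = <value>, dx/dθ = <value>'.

geometry: r = 19 mm, L = 133 mm, e = 17 mm
crank pin P = (r cos θ, r sin θ) = (6.808991, 17.738028)
h = r sin θ − e = 17.738028 − 17 = 0.738028
x = r cos θ + √(L² − h²) = 6.808991 + 132.997952 = 139.806943
dx/dθ = −r sin θ − h·r cos θ/√(L² − h²) (θ in radians; h = 0.738028) = -17.775812

x = 139.8069, dx/dθ = -17.7758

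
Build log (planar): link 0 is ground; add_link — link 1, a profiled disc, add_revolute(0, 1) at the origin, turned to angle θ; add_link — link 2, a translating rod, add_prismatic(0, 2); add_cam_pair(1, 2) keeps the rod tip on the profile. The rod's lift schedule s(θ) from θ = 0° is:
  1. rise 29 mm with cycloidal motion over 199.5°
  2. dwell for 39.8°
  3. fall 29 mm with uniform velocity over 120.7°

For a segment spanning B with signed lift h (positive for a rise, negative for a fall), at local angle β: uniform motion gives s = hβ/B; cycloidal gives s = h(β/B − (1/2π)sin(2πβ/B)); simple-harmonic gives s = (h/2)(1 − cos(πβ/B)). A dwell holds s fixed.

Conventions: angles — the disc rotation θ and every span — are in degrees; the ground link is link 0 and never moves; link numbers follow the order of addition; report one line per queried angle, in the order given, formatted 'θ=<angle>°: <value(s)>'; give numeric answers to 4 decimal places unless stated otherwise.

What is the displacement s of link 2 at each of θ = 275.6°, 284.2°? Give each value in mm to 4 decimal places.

seg 1 [0°–199.5°] cycloidal, h=29: full span → s += 29 → s = 29.0000
seg 2 [199.5°–239.3°] dwell: s stays 29.0000
seg 3 [239.3°–360°] uniform, h=-29: θ=275.6° here. β=36.3, B=120.7. -29·36.3/120.7 = -8.7216 → s = 20.2784
seg 3 [239.3°–360°] uniform, h=-29: θ=284.2° here. β=44.9, B=120.7. -29·44.9/120.7 = -10.7879 → s = 18.2121

θ=275.6°: 20.2784
θ=284.2°: 18.2121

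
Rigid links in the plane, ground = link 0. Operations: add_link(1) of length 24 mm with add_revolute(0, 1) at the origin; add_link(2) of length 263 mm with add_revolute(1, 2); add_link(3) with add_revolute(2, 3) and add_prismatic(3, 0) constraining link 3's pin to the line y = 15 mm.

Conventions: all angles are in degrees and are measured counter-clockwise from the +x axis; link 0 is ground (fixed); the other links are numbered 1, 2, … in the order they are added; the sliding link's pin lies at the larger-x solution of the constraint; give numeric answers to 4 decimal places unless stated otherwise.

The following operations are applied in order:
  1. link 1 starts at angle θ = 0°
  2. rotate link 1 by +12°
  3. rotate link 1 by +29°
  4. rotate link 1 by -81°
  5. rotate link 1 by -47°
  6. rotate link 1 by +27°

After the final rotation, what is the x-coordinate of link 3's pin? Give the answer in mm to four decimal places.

geometry: r = 24 mm, L = 263 mm, e = 15 mm; θ starts at 0°
rotate link 1 by +12°: θ ← 0° +12° = 12°
rotate link 1 by +29°: θ ← 12° +29° = 41°
rotate link 1 by -81°: θ ← 41° -81° = -40°
rotate link 1 by -47°: θ ← -40° -47° = -87°
rotate link 1 by +27°: θ ← -87° +27° = -60°
crank pin P = (r cos θ, r sin θ) = (12.000000, -20.784610)
h = r sin θ − e = -20.784610 − 15 = -35.784610
x = r cos θ + √(L² − h²) = 12.000000 + 260.554144 = 272.554144

272.5541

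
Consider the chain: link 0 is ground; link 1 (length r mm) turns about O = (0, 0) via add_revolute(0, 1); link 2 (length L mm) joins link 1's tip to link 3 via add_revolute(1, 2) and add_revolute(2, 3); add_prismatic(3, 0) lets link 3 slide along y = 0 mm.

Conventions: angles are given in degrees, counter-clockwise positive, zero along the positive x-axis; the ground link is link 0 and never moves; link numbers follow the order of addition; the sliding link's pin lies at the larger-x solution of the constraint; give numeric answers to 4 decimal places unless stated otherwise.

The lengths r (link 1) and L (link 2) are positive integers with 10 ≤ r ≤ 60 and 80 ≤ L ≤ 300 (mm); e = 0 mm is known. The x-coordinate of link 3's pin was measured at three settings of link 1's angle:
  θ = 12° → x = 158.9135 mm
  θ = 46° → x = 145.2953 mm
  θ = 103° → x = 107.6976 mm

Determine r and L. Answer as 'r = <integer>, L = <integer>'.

constraint per measurement: (x − r cos θ)² + (r sin θ − e)² = L²
subtracting the θ₁ and θ₂ equations cancels the r² and L² terms:
r = (x₁² − x₂²) / (2[(x₁cos θ₁ + e sin θ₁) − (x₂cos θ₂ + e sin θ₂)]) = 38.0000 → r = 38
L² = (x₁ − r cos θ₁)² + (r sin θ₁ − e)² = 14883.9952 → L = 122.0000 → L = 122
check at θ₃=103°: x = 107.6976 (printed 107.6976) ✓

r = 38, L = 122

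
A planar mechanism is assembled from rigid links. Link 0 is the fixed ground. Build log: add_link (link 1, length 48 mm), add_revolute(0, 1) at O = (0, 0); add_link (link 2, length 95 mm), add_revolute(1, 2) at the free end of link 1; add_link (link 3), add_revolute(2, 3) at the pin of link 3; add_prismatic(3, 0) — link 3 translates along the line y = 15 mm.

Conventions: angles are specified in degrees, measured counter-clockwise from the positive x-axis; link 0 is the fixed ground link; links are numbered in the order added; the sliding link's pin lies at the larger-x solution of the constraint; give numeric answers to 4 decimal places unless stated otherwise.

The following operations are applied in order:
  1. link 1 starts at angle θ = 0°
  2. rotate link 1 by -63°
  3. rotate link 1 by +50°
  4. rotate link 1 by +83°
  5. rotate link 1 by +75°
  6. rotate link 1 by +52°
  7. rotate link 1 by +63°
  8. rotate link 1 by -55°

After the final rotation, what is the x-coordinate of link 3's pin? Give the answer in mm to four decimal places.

geometry: r = 48 mm, L = 95 mm, e = 15 mm; θ starts at 0°
rotate link 1 by -63°: θ ← 0° -63° = -63°
rotate link 1 by +50°: θ ← -63° +50° = -13°
rotate link 1 by +83°: θ ← -13° +83° = 70°
rotate link 1 by +75°: θ ← 70° +75° = 145°
rotate link 1 by +52°: θ ← 145° +52° = 197°
rotate link 1 by +63°: θ ← 197° +63° = 260°
rotate link 1 by -55°: θ ← 260° -55° = 205°
crank pin P = (r cos θ, r sin θ) = (-43.502774, -20.285677)
h = r sin θ − e = -20.285677 − 15 = -35.285677
x = r cos θ + √(L² − h²) = -43.502774 + 88.203861 = 44.701087

44.7011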